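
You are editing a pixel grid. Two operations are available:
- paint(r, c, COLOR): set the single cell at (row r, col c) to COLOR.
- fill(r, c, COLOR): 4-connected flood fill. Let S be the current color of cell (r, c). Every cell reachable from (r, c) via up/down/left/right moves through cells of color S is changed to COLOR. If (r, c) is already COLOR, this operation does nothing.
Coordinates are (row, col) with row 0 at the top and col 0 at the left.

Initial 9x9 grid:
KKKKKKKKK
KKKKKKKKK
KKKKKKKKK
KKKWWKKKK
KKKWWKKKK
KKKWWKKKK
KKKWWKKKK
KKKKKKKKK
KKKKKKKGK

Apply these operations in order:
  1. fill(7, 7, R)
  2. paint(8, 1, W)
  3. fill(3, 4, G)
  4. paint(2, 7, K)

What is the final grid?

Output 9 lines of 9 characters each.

After op 1 fill(7,7,R) [72 cells changed]:
RRRRRRRRR
RRRRRRRRR
RRRRRRRRR
RRRWWRRRR
RRRWWRRRR
RRRWWRRRR
RRRWWRRRR
RRRRRRRRR
RRRRRRRGR
After op 2 paint(8,1,W):
RRRRRRRRR
RRRRRRRRR
RRRRRRRRR
RRRWWRRRR
RRRWWRRRR
RRRWWRRRR
RRRWWRRRR
RRRRRRRRR
RWRRRRRGR
After op 3 fill(3,4,G) [8 cells changed]:
RRRRRRRRR
RRRRRRRRR
RRRRRRRRR
RRRGGRRRR
RRRGGRRRR
RRRGGRRRR
RRRGGRRRR
RRRRRRRRR
RWRRRRRGR
After op 4 paint(2,7,K):
RRRRRRRRR
RRRRRRRRR
RRRRRRRKR
RRRGGRRRR
RRRGGRRRR
RRRGGRRRR
RRRGGRRRR
RRRRRRRRR
RWRRRRRGR

Answer: RRRRRRRRR
RRRRRRRRR
RRRRRRRKR
RRRGGRRRR
RRRGGRRRR
RRRGGRRRR
RRRGGRRRR
RRRRRRRRR
RWRRRRRGR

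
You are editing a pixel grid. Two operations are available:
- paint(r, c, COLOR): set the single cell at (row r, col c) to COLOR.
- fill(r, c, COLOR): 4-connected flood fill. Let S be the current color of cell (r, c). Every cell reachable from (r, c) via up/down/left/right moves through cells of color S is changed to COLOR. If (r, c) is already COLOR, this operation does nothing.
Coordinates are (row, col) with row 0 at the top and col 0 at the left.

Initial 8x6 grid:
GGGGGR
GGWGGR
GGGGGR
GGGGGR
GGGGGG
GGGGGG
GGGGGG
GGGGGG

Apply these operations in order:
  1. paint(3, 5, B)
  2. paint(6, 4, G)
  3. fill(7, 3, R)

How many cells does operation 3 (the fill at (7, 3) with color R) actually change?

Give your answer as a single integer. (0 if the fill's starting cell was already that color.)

After op 1 paint(3,5,B):
GGGGGR
GGWGGR
GGGGGR
GGGGGB
GGGGGG
GGGGGG
GGGGGG
GGGGGG
After op 2 paint(6,4,G):
GGGGGR
GGWGGR
GGGGGR
GGGGGB
GGGGGG
GGGGGG
GGGGGG
GGGGGG
After op 3 fill(7,3,R) [43 cells changed]:
RRRRRR
RRWRRR
RRRRRR
RRRRRB
RRRRRR
RRRRRR
RRRRRR
RRRRRR

Answer: 43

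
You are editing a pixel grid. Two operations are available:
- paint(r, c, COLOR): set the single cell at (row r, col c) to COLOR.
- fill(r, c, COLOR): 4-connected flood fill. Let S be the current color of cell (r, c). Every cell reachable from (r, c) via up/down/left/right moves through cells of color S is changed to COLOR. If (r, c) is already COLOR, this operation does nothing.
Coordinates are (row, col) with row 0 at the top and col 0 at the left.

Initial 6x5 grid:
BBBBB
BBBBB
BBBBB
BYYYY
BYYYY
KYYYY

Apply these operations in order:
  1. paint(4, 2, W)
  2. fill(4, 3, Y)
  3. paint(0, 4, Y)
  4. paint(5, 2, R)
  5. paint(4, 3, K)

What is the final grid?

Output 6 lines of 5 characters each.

Answer: BBBBY
BBBBB
BBBBB
BYYYY
BYWKY
KYRYY

Derivation:
After op 1 paint(4,2,W):
BBBBB
BBBBB
BBBBB
BYYYY
BYWYY
KYYYY
After op 2 fill(4,3,Y) [0 cells changed]:
BBBBB
BBBBB
BBBBB
BYYYY
BYWYY
KYYYY
After op 3 paint(0,4,Y):
BBBBY
BBBBB
BBBBB
BYYYY
BYWYY
KYYYY
After op 4 paint(5,2,R):
BBBBY
BBBBB
BBBBB
BYYYY
BYWYY
KYRYY
After op 5 paint(4,3,K):
BBBBY
BBBBB
BBBBB
BYYYY
BYWKY
KYRYY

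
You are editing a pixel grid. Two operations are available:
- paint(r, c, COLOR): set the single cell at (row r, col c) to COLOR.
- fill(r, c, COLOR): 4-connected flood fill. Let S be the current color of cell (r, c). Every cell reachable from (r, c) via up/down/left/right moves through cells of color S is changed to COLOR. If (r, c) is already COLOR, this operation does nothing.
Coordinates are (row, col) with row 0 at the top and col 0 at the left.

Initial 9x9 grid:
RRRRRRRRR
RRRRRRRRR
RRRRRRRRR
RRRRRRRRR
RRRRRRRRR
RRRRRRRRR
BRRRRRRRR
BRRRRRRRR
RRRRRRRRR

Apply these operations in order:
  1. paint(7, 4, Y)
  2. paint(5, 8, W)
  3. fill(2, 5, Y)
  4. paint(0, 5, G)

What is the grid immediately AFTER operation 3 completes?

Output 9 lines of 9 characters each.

After op 1 paint(7,4,Y):
RRRRRRRRR
RRRRRRRRR
RRRRRRRRR
RRRRRRRRR
RRRRRRRRR
RRRRRRRRR
BRRRRRRRR
BRRRYRRRR
RRRRRRRRR
After op 2 paint(5,8,W):
RRRRRRRRR
RRRRRRRRR
RRRRRRRRR
RRRRRRRRR
RRRRRRRRR
RRRRRRRRW
BRRRRRRRR
BRRRYRRRR
RRRRRRRRR
After op 3 fill(2,5,Y) [77 cells changed]:
YYYYYYYYY
YYYYYYYYY
YYYYYYYYY
YYYYYYYYY
YYYYYYYYY
YYYYYYYYW
BYYYYYYYY
BYYYYYYYY
YYYYYYYYY

Answer: YYYYYYYYY
YYYYYYYYY
YYYYYYYYY
YYYYYYYYY
YYYYYYYYY
YYYYYYYYW
BYYYYYYYY
BYYYYYYYY
YYYYYYYYY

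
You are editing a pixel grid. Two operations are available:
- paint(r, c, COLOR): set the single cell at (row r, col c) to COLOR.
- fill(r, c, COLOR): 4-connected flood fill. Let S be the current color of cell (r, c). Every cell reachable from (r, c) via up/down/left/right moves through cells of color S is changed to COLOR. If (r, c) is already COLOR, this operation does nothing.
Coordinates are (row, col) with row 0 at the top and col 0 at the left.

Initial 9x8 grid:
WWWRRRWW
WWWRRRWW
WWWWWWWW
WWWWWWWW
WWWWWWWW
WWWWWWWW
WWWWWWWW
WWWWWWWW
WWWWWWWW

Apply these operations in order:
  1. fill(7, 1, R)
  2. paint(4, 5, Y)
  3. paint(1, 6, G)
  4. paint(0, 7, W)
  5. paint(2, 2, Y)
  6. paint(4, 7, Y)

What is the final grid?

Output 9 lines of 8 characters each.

Answer: RRRRRRRW
RRRRRRGR
RRYRRRRR
RRRRRRRR
RRRRRYRY
RRRRRRRR
RRRRRRRR
RRRRRRRR
RRRRRRRR

Derivation:
After op 1 fill(7,1,R) [66 cells changed]:
RRRRRRRR
RRRRRRRR
RRRRRRRR
RRRRRRRR
RRRRRRRR
RRRRRRRR
RRRRRRRR
RRRRRRRR
RRRRRRRR
After op 2 paint(4,5,Y):
RRRRRRRR
RRRRRRRR
RRRRRRRR
RRRRRRRR
RRRRRYRR
RRRRRRRR
RRRRRRRR
RRRRRRRR
RRRRRRRR
After op 3 paint(1,6,G):
RRRRRRRR
RRRRRRGR
RRRRRRRR
RRRRRRRR
RRRRRYRR
RRRRRRRR
RRRRRRRR
RRRRRRRR
RRRRRRRR
After op 4 paint(0,7,W):
RRRRRRRW
RRRRRRGR
RRRRRRRR
RRRRRRRR
RRRRRYRR
RRRRRRRR
RRRRRRRR
RRRRRRRR
RRRRRRRR
After op 5 paint(2,2,Y):
RRRRRRRW
RRRRRRGR
RRYRRRRR
RRRRRRRR
RRRRRYRR
RRRRRRRR
RRRRRRRR
RRRRRRRR
RRRRRRRR
After op 6 paint(4,7,Y):
RRRRRRRW
RRRRRRGR
RRYRRRRR
RRRRRRRR
RRRRRYRY
RRRRRRRR
RRRRRRRR
RRRRRRRR
RRRRRRRR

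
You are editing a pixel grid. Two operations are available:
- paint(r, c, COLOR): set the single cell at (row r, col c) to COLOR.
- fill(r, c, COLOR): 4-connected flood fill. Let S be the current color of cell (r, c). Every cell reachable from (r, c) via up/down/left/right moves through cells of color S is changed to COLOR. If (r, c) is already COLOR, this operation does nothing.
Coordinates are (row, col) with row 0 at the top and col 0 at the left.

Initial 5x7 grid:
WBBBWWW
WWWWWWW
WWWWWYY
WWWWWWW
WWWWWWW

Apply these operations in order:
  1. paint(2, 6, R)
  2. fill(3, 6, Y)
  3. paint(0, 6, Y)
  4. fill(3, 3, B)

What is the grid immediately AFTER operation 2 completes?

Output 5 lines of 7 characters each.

Answer: YBBBYYY
YYYYYYY
YYYYYYR
YYYYYYY
YYYYYYY

Derivation:
After op 1 paint(2,6,R):
WBBBWWW
WWWWWWW
WWWWWYR
WWWWWWW
WWWWWWW
After op 2 fill(3,6,Y) [30 cells changed]:
YBBBYYY
YYYYYYY
YYYYYYR
YYYYYYY
YYYYYYY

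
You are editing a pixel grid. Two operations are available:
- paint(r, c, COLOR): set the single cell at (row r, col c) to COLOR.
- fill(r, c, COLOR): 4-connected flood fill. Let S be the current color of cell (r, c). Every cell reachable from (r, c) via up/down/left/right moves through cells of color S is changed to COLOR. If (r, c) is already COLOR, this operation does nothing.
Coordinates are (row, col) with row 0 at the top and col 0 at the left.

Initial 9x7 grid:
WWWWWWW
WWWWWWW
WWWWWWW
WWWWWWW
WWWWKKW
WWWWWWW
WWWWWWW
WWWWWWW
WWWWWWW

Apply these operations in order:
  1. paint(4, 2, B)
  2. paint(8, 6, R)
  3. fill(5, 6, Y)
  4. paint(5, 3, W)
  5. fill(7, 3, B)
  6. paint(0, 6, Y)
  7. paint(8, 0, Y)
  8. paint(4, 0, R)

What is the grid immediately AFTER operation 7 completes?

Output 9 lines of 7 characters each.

Answer: BBBBBBY
BBBBBBB
BBBBBBB
BBBBBBB
BBBBKKB
BBBWBBB
BBBBBBB
BBBBBBB
YBBBBBR

Derivation:
After op 1 paint(4,2,B):
WWWWWWW
WWWWWWW
WWWWWWW
WWWWWWW
WWBWKKW
WWWWWWW
WWWWWWW
WWWWWWW
WWWWWWW
After op 2 paint(8,6,R):
WWWWWWW
WWWWWWW
WWWWWWW
WWWWWWW
WWBWKKW
WWWWWWW
WWWWWWW
WWWWWWW
WWWWWWR
After op 3 fill(5,6,Y) [59 cells changed]:
YYYYYYY
YYYYYYY
YYYYYYY
YYYYYYY
YYBYKKY
YYYYYYY
YYYYYYY
YYYYYYY
YYYYYYR
After op 4 paint(5,3,W):
YYYYYYY
YYYYYYY
YYYYYYY
YYYYYYY
YYBYKKY
YYYWYYY
YYYYYYY
YYYYYYY
YYYYYYR
After op 5 fill(7,3,B) [58 cells changed]:
BBBBBBB
BBBBBBB
BBBBBBB
BBBBBBB
BBBBKKB
BBBWBBB
BBBBBBB
BBBBBBB
BBBBBBR
After op 6 paint(0,6,Y):
BBBBBBY
BBBBBBB
BBBBBBB
BBBBBBB
BBBBKKB
BBBWBBB
BBBBBBB
BBBBBBB
BBBBBBR
After op 7 paint(8,0,Y):
BBBBBBY
BBBBBBB
BBBBBBB
BBBBBBB
BBBBKKB
BBBWBBB
BBBBBBB
BBBBBBB
YBBBBBR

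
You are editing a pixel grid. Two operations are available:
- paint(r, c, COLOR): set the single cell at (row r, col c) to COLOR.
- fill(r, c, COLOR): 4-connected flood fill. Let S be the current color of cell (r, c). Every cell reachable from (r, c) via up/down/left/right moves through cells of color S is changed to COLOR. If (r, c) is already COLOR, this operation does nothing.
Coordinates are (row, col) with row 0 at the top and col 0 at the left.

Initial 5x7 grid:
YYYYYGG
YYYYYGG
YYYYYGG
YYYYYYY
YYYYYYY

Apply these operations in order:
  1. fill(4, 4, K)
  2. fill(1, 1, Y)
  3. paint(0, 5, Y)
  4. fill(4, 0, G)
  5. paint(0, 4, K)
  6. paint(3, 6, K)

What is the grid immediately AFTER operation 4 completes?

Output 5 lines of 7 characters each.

Answer: GGGGGGG
GGGGGGG
GGGGGGG
GGGGGGG
GGGGGGG

Derivation:
After op 1 fill(4,4,K) [29 cells changed]:
KKKKKGG
KKKKKGG
KKKKKGG
KKKKKKK
KKKKKKK
After op 2 fill(1,1,Y) [29 cells changed]:
YYYYYGG
YYYYYGG
YYYYYGG
YYYYYYY
YYYYYYY
After op 3 paint(0,5,Y):
YYYYYYG
YYYYYGG
YYYYYGG
YYYYYYY
YYYYYYY
After op 4 fill(4,0,G) [30 cells changed]:
GGGGGGG
GGGGGGG
GGGGGGG
GGGGGGG
GGGGGGG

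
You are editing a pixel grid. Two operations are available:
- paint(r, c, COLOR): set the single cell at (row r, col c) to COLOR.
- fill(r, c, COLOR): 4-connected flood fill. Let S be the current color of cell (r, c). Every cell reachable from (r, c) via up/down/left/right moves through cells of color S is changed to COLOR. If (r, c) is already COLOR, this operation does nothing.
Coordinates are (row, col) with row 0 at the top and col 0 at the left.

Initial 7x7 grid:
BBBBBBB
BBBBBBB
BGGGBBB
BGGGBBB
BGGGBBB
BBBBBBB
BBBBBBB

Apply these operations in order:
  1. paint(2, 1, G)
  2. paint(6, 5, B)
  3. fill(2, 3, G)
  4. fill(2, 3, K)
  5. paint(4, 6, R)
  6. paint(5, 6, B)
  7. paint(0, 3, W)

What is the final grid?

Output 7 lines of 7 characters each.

After op 1 paint(2,1,G):
BBBBBBB
BBBBBBB
BGGGBBB
BGGGBBB
BGGGBBB
BBBBBBB
BBBBBBB
After op 2 paint(6,5,B):
BBBBBBB
BBBBBBB
BGGGBBB
BGGGBBB
BGGGBBB
BBBBBBB
BBBBBBB
After op 3 fill(2,3,G) [0 cells changed]:
BBBBBBB
BBBBBBB
BGGGBBB
BGGGBBB
BGGGBBB
BBBBBBB
BBBBBBB
After op 4 fill(2,3,K) [9 cells changed]:
BBBBBBB
BBBBBBB
BKKKBBB
BKKKBBB
BKKKBBB
BBBBBBB
BBBBBBB
After op 5 paint(4,6,R):
BBBBBBB
BBBBBBB
BKKKBBB
BKKKBBB
BKKKBBR
BBBBBBB
BBBBBBB
After op 6 paint(5,6,B):
BBBBBBB
BBBBBBB
BKKKBBB
BKKKBBB
BKKKBBR
BBBBBBB
BBBBBBB
After op 7 paint(0,3,W):
BBBWBBB
BBBBBBB
BKKKBBB
BKKKBBB
BKKKBBR
BBBBBBB
BBBBBBB

Answer: BBBWBBB
BBBBBBB
BKKKBBB
BKKKBBB
BKKKBBR
BBBBBBB
BBBBBBB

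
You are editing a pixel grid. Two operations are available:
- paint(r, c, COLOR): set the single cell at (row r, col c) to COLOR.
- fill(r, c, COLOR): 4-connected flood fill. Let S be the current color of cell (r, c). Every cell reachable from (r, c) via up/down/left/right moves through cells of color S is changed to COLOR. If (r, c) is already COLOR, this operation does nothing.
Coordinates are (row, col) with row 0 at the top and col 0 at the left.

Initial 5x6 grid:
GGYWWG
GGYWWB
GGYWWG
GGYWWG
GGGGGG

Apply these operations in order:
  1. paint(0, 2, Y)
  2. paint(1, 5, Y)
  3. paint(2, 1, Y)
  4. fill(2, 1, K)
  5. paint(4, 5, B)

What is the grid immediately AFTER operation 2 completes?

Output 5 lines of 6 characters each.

Answer: GGYWWG
GGYWWY
GGYWWG
GGYWWG
GGGGGG

Derivation:
After op 1 paint(0,2,Y):
GGYWWG
GGYWWB
GGYWWG
GGYWWG
GGGGGG
After op 2 paint(1,5,Y):
GGYWWG
GGYWWY
GGYWWG
GGYWWG
GGGGGG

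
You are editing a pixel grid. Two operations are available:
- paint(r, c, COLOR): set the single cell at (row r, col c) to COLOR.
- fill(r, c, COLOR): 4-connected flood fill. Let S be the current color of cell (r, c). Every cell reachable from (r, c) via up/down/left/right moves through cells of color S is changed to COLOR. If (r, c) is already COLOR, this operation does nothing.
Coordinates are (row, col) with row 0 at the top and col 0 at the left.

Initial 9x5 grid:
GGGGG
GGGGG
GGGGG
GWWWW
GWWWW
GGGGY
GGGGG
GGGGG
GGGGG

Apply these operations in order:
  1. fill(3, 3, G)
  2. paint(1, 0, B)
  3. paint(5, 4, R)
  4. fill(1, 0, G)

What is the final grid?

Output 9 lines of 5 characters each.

Answer: GGGGG
GGGGG
GGGGG
GGGGG
GGGGG
GGGGR
GGGGG
GGGGG
GGGGG

Derivation:
After op 1 fill(3,3,G) [8 cells changed]:
GGGGG
GGGGG
GGGGG
GGGGG
GGGGG
GGGGY
GGGGG
GGGGG
GGGGG
After op 2 paint(1,0,B):
GGGGG
BGGGG
GGGGG
GGGGG
GGGGG
GGGGY
GGGGG
GGGGG
GGGGG
After op 3 paint(5,4,R):
GGGGG
BGGGG
GGGGG
GGGGG
GGGGG
GGGGR
GGGGG
GGGGG
GGGGG
After op 4 fill(1,0,G) [1 cells changed]:
GGGGG
GGGGG
GGGGG
GGGGG
GGGGG
GGGGR
GGGGG
GGGGG
GGGGG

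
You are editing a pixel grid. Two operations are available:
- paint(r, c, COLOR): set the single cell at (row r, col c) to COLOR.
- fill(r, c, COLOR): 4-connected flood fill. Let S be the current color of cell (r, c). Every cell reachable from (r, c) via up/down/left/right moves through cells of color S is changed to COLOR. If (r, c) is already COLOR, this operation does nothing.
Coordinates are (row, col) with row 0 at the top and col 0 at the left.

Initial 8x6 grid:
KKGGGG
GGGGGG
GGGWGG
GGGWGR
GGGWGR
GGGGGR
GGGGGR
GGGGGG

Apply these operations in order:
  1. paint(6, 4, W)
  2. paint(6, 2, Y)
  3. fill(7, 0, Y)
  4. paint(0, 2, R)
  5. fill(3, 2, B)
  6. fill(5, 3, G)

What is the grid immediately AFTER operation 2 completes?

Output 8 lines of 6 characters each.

After op 1 paint(6,4,W):
KKGGGG
GGGGGG
GGGWGG
GGGWGR
GGGWGR
GGGGGR
GGGGWR
GGGGGG
After op 2 paint(6,2,Y):
KKGGGG
GGGGGG
GGGWGG
GGGWGR
GGGWGR
GGGGGR
GGYGWR
GGGGGG

Answer: KKGGGG
GGGGGG
GGGWGG
GGGWGR
GGGWGR
GGGGGR
GGYGWR
GGGGGG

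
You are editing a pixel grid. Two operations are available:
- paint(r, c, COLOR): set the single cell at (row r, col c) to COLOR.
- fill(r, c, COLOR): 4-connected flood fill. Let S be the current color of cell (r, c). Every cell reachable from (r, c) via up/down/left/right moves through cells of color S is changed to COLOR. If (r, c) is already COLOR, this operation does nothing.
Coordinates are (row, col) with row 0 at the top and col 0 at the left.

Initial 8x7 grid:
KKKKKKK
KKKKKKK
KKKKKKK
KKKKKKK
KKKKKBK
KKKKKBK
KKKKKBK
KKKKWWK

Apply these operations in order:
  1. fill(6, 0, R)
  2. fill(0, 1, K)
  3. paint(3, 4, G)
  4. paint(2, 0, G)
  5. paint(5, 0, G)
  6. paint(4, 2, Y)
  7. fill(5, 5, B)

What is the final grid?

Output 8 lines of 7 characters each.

After op 1 fill(6,0,R) [51 cells changed]:
RRRRRRR
RRRRRRR
RRRRRRR
RRRRRRR
RRRRRBR
RRRRRBR
RRRRRBR
RRRRWWR
After op 2 fill(0,1,K) [51 cells changed]:
KKKKKKK
KKKKKKK
KKKKKKK
KKKKKKK
KKKKKBK
KKKKKBK
KKKKKBK
KKKKWWK
After op 3 paint(3,4,G):
KKKKKKK
KKKKKKK
KKKKKKK
KKKKGKK
KKKKKBK
KKKKKBK
KKKKKBK
KKKKWWK
After op 4 paint(2,0,G):
KKKKKKK
KKKKKKK
GKKKKKK
KKKKGKK
KKKKKBK
KKKKKBK
KKKKKBK
KKKKWWK
After op 5 paint(5,0,G):
KKKKKKK
KKKKKKK
GKKKKKK
KKKKGKK
KKKKKBK
GKKKKBK
KKKKKBK
KKKKWWK
After op 6 paint(4,2,Y):
KKKKKKK
KKKKKKK
GKKKKKK
KKKKGKK
KKYKKBK
GKKKKBK
KKKKKBK
KKKKWWK
After op 7 fill(5,5,B) [0 cells changed]:
KKKKKKK
KKKKKKK
GKKKKKK
KKKKGKK
KKYKKBK
GKKKKBK
KKKKKBK
KKKKWWK

Answer: KKKKKKK
KKKKKKK
GKKKKKK
KKKKGKK
KKYKKBK
GKKKKBK
KKKKKBK
KKKKWWK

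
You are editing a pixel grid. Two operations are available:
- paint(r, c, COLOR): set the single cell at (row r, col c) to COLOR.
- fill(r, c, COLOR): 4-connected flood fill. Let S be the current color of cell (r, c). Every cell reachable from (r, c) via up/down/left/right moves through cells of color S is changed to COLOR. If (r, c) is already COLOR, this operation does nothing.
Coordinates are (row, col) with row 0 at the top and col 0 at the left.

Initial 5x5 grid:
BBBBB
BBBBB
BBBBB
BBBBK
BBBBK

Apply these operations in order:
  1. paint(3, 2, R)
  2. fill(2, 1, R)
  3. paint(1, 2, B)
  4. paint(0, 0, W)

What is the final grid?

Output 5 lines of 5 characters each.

Answer: WRRRR
RRBRR
RRRRR
RRRRK
RRRRK

Derivation:
After op 1 paint(3,2,R):
BBBBB
BBBBB
BBBBB
BBRBK
BBBBK
After op 2 fill(2,1,R) [22 cells changed]:
RRRRR
RRRRR
RRRRR
RRRRK
RRRRK
After op 3 paint(1,2,B):
RRRRR
RRBRR
RRRRR
RRRRK
RRRRK
After op 4 paint(0,0,W):
WRRRR
RRBRR
RRRRR
RRRRK
RRRRK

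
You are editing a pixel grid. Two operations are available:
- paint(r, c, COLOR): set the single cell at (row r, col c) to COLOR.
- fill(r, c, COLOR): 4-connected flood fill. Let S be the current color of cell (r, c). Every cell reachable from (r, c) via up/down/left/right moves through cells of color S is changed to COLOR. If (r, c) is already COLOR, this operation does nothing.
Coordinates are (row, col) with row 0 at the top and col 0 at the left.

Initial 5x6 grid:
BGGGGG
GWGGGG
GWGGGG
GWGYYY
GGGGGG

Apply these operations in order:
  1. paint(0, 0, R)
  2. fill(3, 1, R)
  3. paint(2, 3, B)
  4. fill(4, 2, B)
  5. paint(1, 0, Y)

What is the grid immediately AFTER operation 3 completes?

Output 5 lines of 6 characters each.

After op 1 paint(0,0,R):
RGGGGG
GWGGGG
GWGGGG
GWGYYY
GGGGGG
After op 2 fill(3,1,R) [3 cells changed]:
RGGGGG
GRGGGG
GRGGGG
GRGYYY
GGGGGG
After op 3 paint(2,3,B):
RGGGGG
GRGGGG
GRGBGG
GRGYYY
GGGGGG

Answer: RGGGGG
GRGGGG
GRGBGG
GRGYYY
GGGGGG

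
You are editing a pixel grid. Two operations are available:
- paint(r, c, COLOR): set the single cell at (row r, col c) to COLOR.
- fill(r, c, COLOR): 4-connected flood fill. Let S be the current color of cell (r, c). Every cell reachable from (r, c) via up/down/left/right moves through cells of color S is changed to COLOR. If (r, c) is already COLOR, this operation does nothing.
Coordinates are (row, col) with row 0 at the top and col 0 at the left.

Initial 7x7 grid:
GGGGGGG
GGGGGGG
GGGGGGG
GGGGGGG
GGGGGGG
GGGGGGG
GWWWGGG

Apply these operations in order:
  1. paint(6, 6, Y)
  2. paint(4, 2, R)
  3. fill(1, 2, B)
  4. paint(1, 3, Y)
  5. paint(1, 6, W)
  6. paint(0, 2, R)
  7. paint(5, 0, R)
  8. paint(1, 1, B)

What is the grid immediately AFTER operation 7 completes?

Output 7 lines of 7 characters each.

After op 1 paint(6,6,Y):
GGGGGGG
GGGGGGG
GGGGGGG
GGGGGGG
GGGGGGG
GGGGGGG
GWWWGGY
After op 2 paint(4,2,R):
GGGGGGG
GGGGGGG
GGGGGGG
GGGGGGG
GGRGGGG
GGGGGGG
GWWWGGY
After op 3 fill(1,2,B) [44 cells changed]:
BBBBBBB
BBBBBBB
BBBBBBB
BBBBBBB
BBRBBBB
BBBBBBB
BWWWBBY
After op 4 paint(1,3,Y):
BBBBBBB
BBBYBBB
BBBBBBB
BBBBBBB
BBRBBBB
BBBBBBB
BWWWBBY
After op 5 paint(1,6,W):
BBBBBBB
BBBYBBW
BBBBBBB
BBBBBBB
BBRBBBB
BBBBBBB
BWWWBBY
After op 6 paint(0,2,R):
BBRBBBB
BBBYBBW
BBBBBBB
BBBBBBB
BBRBBBB
BBBBBBB
BWWWBBY
After op 7 paint(5,0,R):
BBRBBBB
BBBYBBW
BBBBBBB
BBBBBBB
BBRBBBB
RBBBBBB
BWWWBBY

Answer: BBRBBBB
BBBYBBW
BBBBBBB
BBBBBBB
BBRBBBB
RBBBBBB
BWWWBBY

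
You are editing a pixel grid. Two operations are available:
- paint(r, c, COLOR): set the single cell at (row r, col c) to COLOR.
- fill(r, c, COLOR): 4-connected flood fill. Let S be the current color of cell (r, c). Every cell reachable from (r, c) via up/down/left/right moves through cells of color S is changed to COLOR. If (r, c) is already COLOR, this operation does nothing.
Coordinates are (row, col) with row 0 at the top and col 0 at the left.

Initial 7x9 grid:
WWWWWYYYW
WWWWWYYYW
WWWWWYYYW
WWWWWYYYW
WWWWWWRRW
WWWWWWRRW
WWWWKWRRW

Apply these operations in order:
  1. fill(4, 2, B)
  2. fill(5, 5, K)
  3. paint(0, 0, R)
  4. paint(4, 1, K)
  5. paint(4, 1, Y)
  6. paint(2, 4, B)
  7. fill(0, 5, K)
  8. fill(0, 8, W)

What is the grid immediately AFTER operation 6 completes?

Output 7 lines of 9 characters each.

After op 1 fill(4,2,B) [37 cells changed]:
BBBBBYYYW
BBBBBYYYW
BBBBBYYYW
BBBBBYYYW
BBBBBBRRW
BBBBBBRRW
BBBBKBRRW
After op 2 fill(5,5,K) [37 cells changed]:
KKKKKYYYW
KKKKKYYYW
KKKKKYYYW
KKKKKYYYW
KKKKKKRRW
KKKKKKRRW
KKKKKKRRW
After op 3 paint(0,0,R):
RKKKKYYYW
KKKKKYYYW
KKKKKYYYW
KKKKKYYYW
KKKKKKRRW
KKKKKKRRW
KKKKKKRRW
After op 4 paint(4,1,K):
RKKKKYYYW
KKKKKYYYW
KKKKKYYYW
KKKKKYYYW
KKKKKKRRW
KKKKKKRRW
KKKKKKRRW
After op 5 paint(4,1,Y):
RKKKKYYYW
KKKKKYYYW
KKKKKYYYW
KKKKKYYYW
KYKKKKRRW
KKKKKKRRW
KKKKKKRRW
After op 6 paint(2,4,B):
RKKKKYYYW
KKKKKYYYW
KKKKBYYYW
KKKKKYYYW
KYKKKKRRW
KKKKKKRRW
KKKKKKRRW

Answer: RKKKKYYYW
KKKKKYYYW
KKKKBYYYW
KKKKKYYYW
KYKKKKRRW
KKKKKKRRW
KKKKKKRRW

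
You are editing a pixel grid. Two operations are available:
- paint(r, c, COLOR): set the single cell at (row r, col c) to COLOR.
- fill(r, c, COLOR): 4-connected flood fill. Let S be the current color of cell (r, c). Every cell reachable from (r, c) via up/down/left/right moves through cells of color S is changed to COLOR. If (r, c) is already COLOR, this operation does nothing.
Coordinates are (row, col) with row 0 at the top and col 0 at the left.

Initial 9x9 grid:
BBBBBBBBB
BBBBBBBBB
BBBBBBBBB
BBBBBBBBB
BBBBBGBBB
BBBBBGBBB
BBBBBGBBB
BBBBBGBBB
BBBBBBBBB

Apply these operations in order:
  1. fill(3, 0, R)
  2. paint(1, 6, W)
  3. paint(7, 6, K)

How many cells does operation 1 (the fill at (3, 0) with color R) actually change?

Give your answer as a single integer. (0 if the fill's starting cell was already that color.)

Answer: 77

Derivation:
After op 1 fill(3,0,R) [77 cells changed]:
RRRRRRRRR
RRRRRRRRR
RRRRRRRRR
RRRRRRRRR
RRRRRGRRR
RRRRRGRRR
RRRRRGRRR
RRRRRGRRR
RRRRRRRRR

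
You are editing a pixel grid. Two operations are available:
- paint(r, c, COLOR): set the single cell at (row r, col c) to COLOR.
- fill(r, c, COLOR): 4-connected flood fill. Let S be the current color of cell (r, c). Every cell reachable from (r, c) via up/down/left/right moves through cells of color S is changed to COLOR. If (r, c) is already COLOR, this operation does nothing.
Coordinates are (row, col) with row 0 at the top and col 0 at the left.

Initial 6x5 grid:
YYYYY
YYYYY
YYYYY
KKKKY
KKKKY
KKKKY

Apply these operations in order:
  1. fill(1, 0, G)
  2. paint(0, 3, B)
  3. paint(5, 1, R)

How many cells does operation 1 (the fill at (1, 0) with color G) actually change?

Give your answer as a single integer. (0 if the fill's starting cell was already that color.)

Answer: 18

Derivation:
After op 1 fill(1,0,G) [18 cells changed]:
GGGGG
GGGGG
GGGGG
KKKKG
KKKKG
KKKKG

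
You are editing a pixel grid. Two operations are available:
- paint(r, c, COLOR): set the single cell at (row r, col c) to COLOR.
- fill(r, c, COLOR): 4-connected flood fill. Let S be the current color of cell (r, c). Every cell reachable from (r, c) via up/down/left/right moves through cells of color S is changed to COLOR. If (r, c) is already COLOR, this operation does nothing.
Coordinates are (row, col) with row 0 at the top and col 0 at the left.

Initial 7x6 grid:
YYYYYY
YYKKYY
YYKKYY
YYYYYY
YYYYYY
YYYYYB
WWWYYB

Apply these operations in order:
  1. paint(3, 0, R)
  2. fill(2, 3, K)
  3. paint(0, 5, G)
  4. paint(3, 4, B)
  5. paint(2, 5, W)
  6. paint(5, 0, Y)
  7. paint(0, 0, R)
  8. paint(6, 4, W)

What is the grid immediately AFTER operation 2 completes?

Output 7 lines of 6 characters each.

After op 1 paint(3,0,R):
YYYYYY
YYKKYY
YYKKYY
RYYYYY
YYYYYY
YYYYYB
WWWYYB
After op 2 fill(2,3,K) [0 cells changed]:
YYYYYY
YYKKYY
YYKKYY
RYYYYY
YYYYYY
YYYYYB
WWWYYB

Answer: YYYYYY
YYKKYY
YYKKYY
RYYYYY
YYYYYY
YYYYYB
WWWYYB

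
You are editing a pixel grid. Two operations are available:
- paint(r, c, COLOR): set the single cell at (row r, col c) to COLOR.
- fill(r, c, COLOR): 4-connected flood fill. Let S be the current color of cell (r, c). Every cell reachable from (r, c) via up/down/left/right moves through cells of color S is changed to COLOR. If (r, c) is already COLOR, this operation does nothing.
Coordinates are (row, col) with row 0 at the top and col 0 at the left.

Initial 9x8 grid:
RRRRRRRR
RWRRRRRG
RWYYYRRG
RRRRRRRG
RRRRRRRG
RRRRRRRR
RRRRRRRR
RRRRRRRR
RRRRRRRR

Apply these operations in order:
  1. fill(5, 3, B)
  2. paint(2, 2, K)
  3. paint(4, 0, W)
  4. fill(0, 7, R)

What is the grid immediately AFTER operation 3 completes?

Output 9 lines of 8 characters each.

After op 1 fill(5,3,B) [63 cells changed]:
BBBBBBBB
BWBBBBBG
BWYYYBBG
BBBBBBBG
BBBBBBBG
BBBBBBBB
BBBBBBBB
BBBBBBBB
BBBBBBBB
After op 2 paint(2,2,K):
BBBBBBBB
BWBBBBBG
BWKYYBBG
BBBBBBBG
BBBBBBBG
BBBBBBBB
BBBBBBBB
BBBBBBBB
BBBBBBBB
After op 3 paint(4,0,W):
BBBBBBBB
BWBBBBBG
BWKYYBBG
BBBBBBBG
WBBBBBBG
BBBBBBBB
BBBBBBBB
BBBBBBBB
BBBBBBBB

Answer: BBBBBBBB
BWBBBBBG
BWKYYBBG
BBBBBBBG
WBBBBBBG
BBBBBBBB
BBBBBBBB
BBBBBBBB
BBBBBBBB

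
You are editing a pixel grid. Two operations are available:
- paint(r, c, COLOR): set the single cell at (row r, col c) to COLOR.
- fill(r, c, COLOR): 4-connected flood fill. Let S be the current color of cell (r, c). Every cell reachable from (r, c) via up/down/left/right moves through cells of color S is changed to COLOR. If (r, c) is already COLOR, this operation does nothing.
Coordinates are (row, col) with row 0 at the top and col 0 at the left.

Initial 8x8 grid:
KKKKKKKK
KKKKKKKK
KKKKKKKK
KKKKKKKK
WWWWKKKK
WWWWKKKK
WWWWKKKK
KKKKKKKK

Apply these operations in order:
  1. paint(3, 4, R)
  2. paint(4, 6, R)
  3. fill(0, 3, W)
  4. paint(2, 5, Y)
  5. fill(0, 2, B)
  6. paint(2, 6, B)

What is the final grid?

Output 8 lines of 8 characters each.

After op 1 paint(3,4,R):
KKKKKKKK
KKKKKKKK
KKKKKKKK
KKKKRKKK
WWWWKKKK
WWWWKKKK
WWWWKKKK
KKKKKKKK
After op 2 paint(4,6,R):
KKKKKKKK
KKKKKKKK
KKKKKKKK
KKKKRKKK
WWWWKKRK
WWWWKKKK
WWWWKKKK
KKKKKKKK
After op 3 fill(0,3,W) [50 cells changed]:
WWWWWWWW
WWWWWWWW
WWWWWWWW
WWWWRWWW
WWWWWWRW
WWWWWWWW
WWWWWWWW
WWWWWWWW
After op 4 paint(2,5,Y):
WWWWWWWW
WWWWWWWW
WWWWWYWW
WWWWRWWW
WWWWWWRW
WWWWWWWW
WWWWWWWW
WWWWWWWW
After op 5 fill(0,2,B) [61 cells changed]:
BBBBBBBB
BBBBBBBB
BBBBBYBB
BBBBRBBB
BBBBBBRB
BBBBBBBB
BBBBBBBB
BBBBBBBB
After op 6 paint(2,6,B):
BBBBBBBB
BBBBBBBB
BBBBBYBB
BBBBRBBB
BBBBBBRB
BBBBBBBB
BBBBBBBB
BBBBBBBB

Answer: BBBBBBBB
BBBBBBBB
BBBBBYBB
BBBBRBBB
BBBBBBRB
BBBBBBBB
BBBBBBBB
BBBBBBBB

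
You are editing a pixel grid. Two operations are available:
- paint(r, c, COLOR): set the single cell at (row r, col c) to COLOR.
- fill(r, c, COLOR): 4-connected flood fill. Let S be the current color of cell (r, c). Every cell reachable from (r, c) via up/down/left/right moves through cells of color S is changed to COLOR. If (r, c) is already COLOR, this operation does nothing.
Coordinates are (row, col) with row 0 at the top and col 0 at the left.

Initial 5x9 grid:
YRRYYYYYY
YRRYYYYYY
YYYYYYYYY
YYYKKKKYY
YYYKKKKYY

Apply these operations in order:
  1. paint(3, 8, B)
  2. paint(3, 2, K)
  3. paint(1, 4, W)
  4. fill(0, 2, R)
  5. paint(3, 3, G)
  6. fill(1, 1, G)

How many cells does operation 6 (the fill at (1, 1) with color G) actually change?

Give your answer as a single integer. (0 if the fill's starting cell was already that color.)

After op 1 paint(3,8,B):
YRRYYYYYY
YRRYYYYYY
YYYYYYYYY
YYYKKKKYB
YYYKKKKYY
After op 2 paint(3,2,K):
YRRYYYYYY
YRRYYYYYY
YYYYYYYYY
YYKKKKKYB
YYYKKKKYY
After op 3 paint(1,4,W):
YRRYYYYYY
YRRYWYYYY
YYYYYYYYY
YYKKKKKYB
YYYKKKKYY
After op 4 fill(0,2,R) [0 cells changed]:
YRRYYYYYY
YRRYWYYYY
YYYYYYYYY
YYKKKKKYB
YYYKKKKYY
After op 5 paint(3,3,G):
YRRYYYYYY
YRRYWYYYY
YYYYYYYYY
YYKGKKKYB
YYYKKKKYY
After op 6 fill(1,1,G) [4 cells changed]:
YGGYYYYYY
YGGYWYYYY
YYYYYYYYY
YYKGKKKYB
YYYKKKKYY

Answer: 4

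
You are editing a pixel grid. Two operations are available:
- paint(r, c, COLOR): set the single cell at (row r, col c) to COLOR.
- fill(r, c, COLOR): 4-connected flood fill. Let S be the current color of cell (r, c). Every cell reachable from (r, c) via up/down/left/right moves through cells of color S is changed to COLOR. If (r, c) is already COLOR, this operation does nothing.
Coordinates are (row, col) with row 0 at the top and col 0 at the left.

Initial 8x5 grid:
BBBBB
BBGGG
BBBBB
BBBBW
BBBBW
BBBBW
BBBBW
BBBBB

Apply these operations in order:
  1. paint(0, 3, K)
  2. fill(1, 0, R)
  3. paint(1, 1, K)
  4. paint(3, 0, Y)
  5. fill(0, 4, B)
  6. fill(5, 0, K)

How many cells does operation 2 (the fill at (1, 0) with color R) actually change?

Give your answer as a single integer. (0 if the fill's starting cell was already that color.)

After op 1 paint(0,3,K):
BBBKB
BBGGG
BBBBB
BBBBW
BBBBW
BBBBW
BBBBW
BBBBB
After op 2 fill(1,0,R) [31 cells changed]:
RRRKB
RRGGG
RRRRR
RRRRW
RRRRW
RRRRW
RRRRW
RRRRR

Answer: 31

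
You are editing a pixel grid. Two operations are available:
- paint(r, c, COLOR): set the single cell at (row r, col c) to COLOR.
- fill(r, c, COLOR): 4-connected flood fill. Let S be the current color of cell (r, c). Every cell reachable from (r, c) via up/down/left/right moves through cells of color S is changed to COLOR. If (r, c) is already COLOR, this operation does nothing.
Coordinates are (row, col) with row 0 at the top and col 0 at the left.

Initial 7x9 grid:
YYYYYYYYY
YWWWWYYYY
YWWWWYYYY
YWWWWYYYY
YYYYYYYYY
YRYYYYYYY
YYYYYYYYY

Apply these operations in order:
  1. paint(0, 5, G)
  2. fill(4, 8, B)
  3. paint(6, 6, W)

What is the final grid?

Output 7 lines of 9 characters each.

After op 1 paint(0,5,G):
YYYYYGYYY
YWWWWYYYY
YWWWWYYYY
YWWWWYYYY
YYYYYYYYY
YRYYYYYYY
YYYYYYYYY
After op 2 fill(4,8,B) [49 cells changed]:
BBBBBGBBB
BWWWWBBBB
BWWWWBBBB
BWWWWBBBB
BBBBBBBBB
BRBBBBBBB
BBBBBBBBB
After op 3 paint(6,6,W):
BBBBBGBBB
BWWWWBBBB
BWWWWBBBB
BWWWWBBBB
BBBBBBBBB
BRBBBBBBB
BBBBBBWBB

Answer: BBBBBGBBB
BWWWWBBBB
BWWWWBBBB
BWWWWBBBB
BBBBBBBBB
BRBBBBBBB
BBBBBBWBB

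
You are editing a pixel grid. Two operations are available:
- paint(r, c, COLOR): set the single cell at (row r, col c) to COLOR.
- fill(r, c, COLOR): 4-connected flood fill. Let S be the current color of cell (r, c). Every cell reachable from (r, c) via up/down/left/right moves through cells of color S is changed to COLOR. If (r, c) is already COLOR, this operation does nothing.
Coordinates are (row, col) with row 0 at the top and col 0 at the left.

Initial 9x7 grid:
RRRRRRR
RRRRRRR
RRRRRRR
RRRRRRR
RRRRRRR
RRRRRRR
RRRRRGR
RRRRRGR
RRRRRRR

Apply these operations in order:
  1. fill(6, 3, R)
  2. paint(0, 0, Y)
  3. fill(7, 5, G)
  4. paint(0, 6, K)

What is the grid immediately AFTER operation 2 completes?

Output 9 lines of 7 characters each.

Answer: YRRRRRR
RRRRRRR
RRRRRRR
RRRRRRR
RRRRRRR
RRRRRRR
RRRRRGR
RRRRRGR
RRRRRRR

Derivation:
After op 1 fill(6,3,R) [0 cells changed]:
RRRRRRR
RRRRRRR
RRRRRRR
RRRRRRR
RRRRRRR
RRRRRRR
RRRRRGR
RRRRRGR
RRRRRRR
After op 2 paint(0,0,Y):
YRRRRRR
RRRRRRR
RRRRRRR
RRRRRRR
RRRRRRR
RRRRRRR
RRRRRGR
RRRRRGR
RRRRRRR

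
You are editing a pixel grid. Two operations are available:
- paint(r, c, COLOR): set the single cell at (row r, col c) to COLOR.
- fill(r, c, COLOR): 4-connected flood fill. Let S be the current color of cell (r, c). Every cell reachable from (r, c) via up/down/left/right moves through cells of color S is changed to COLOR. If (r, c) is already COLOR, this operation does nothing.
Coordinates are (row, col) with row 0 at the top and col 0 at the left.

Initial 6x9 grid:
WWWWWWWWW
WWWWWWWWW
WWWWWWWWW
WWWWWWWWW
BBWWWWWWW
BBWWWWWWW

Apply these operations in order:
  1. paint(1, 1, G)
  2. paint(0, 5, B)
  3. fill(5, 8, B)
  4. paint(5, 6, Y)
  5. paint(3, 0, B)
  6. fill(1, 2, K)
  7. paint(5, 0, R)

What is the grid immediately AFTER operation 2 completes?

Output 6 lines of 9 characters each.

After op 1 paint(1,1,G):
WWWWWWWWW
WGWWWWWWW
WWWWWWWWW
WWWWWWWWW
BBWWWWWWW
BBWWWWWWW
After op 2 paint(0,5,B):
WWWWWBWWW
WGWWWWWWW
WWWWWWWWW
WWWWWWWWW
BBWWWWWWW
BBWWWWWWW

Answer: WWWWWBWWW
WGWWWWWWW
WWWWWWWWW
WWWWWWWWW
BBWWWWWWW
BBWWWWWWW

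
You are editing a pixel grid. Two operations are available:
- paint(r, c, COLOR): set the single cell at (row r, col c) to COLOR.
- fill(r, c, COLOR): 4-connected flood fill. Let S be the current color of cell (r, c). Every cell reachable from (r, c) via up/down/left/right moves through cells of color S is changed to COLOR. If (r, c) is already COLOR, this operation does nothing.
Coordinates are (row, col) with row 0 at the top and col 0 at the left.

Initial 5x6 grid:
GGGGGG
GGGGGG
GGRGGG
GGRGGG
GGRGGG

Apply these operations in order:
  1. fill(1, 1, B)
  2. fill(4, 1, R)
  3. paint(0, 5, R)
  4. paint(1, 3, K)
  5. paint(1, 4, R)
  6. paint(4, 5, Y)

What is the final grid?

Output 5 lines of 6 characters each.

Answer: RRRRRR
RRRKRR
RRRRRR
RRRRRR
RRRRRY

Derivation:
After op 1 fill(1,1,B) [27 cells changed]:
BBBBBB
BBBBBB
BBRBBB
BBRBBB
BBRBBB
After op 2 fill(4,1,R) [27 cells changed]:
RRRRRR
RRRRRR
RRRRRR
RRRRRR
RRRRRR
After op 3 paint(0,5,R):
RRRRRR
RRRRRR
RRRRRR
RRRRRR
RRRRRR
After op 4 paint(1,3,K):
RRRRRR
RRRKRR
RRRRRR
RRRRRR
RRRRRR
After op 5 paint(1,4,R):
RRRRRR
RRRKRR
RRRRRR
RRRRRR
RRRRRR
After op 6 paint(4,5,Y):
RRRRRR
RRRKRR
RRRRRR
RRRRRR
RRRRRY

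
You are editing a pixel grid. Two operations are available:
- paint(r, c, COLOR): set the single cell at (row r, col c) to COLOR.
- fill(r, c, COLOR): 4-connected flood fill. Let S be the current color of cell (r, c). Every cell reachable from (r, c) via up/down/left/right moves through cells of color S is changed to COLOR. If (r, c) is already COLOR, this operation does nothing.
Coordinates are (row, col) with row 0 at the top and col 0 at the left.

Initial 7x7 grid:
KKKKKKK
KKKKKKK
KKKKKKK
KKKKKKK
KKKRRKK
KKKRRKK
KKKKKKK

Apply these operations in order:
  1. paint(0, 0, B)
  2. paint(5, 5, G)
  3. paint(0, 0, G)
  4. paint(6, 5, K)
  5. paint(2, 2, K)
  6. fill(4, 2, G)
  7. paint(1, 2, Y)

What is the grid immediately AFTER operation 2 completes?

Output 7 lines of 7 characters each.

After op 1 paint(0,0,B):
BKKKKKK
KKKKKKK
KKKKKKK
KKKKKKK
KKKRRKK
KKKRRKK
KKKKKKK
After op 2 paint(5,5,G):
BKKKKKK
KKKKKKK
KKKKKKK
KKKKKKK
KKKRRKK
KKKRRGK
KKKKKKK

Answer: BKKKKKK
KKKKKKK
KKKKKKK
KKKKKKK
KKKRRKK
KKKRRGK
KKKKKKK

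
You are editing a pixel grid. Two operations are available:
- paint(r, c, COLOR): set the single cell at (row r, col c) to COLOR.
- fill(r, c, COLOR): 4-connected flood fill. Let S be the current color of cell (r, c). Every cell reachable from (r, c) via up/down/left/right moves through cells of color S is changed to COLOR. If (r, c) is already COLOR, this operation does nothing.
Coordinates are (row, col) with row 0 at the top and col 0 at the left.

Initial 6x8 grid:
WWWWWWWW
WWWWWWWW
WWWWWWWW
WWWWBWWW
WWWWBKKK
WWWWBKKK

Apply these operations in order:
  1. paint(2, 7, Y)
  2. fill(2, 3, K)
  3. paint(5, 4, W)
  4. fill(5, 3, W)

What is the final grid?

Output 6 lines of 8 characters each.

After op 1 paint(2,7,Y):
WWWWWWWW
WWWWWWWW
WWWWWWWY
WWWWBWWW
WWWWBKKK
WWWWBKKK
After op 2 fill(2,3,K) [38 cells changed]:
KKKKKKKK
KKKKKKKK
KKKKKKKY
KKKKBKKK
KKKKBKKK
KKKKBKKK
After op 3 paint(5,4,W):
KKKKKKKK
KKKKKKKK
KKKKKKKY
KKKKBKKK
KKKKBKKK
KKKKWKKK
After op 4 fill(5,3,W) [44 cells changed]:
WWWWWWWW
WWWWWWWW
WWWWWWWY
WWWWBWWW
WWWWBWWW
WWWWWWWW

Answer: WWWWWWWW
WWWWWWWW
WWWWWWWY
WWWWBWWW
WWWWBWWW
WWWWWWWW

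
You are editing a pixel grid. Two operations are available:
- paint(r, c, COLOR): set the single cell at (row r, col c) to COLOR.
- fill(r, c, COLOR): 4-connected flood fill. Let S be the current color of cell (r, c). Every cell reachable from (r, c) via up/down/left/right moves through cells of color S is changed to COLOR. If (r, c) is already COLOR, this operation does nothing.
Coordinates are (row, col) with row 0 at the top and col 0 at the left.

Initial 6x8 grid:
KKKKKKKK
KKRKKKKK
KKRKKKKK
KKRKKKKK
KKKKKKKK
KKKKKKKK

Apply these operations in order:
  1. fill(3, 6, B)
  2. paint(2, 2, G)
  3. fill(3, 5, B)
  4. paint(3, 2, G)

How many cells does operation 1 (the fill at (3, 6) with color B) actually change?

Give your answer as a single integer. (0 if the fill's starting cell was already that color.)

Answer: 45

Derivation:
After op 1 fill(3,6,B) [45 cells changed]:
BBBBBBBB
BBRBBBBB
BBRBBBBB
BBRBBBBB
BBBBBBBB
BBBBBBBB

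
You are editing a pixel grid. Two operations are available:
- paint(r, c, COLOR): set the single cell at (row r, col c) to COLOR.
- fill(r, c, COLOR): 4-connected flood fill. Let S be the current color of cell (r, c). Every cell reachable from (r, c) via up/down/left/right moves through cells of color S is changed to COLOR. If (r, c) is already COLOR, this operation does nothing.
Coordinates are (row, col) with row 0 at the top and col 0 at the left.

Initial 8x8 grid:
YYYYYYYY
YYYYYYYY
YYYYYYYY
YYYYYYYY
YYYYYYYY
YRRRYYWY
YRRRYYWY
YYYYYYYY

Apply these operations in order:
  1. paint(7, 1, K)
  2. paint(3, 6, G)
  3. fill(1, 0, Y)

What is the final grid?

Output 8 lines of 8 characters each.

Answer: YYYYYYYY
YYYYYYYY
YYYYYYYY
YYYYYYGY
YYYYYYYY
YRRRYYWY
YRRRYYWY
YKYYYYYY

Derivation:
After op 1 paint(7,1,K):
YYYYYYYY
YYYYYYYY
YYYYYYYY
YYYYYYYY
YYYYYYYY
YRRRYYWY
YRRRYYWY
YKYYYYYY
After op 2 paint(3,6,G):
YYYYYYYY
YYYYYYYY
YYYYYYYY
YYYYYYGY
YYYYYYYY
YRRRYYWY
YRRRYYWY
YKYYYYYY
After op 3 fill(1,0,Y) [0 cells changed]:
YYYYYYYY
YYYYYYYY
YYYYYYYY
YYYYYYGY
YYYYYYYY
YRRRYYWY
YRRRYYWY
YKYYYYYY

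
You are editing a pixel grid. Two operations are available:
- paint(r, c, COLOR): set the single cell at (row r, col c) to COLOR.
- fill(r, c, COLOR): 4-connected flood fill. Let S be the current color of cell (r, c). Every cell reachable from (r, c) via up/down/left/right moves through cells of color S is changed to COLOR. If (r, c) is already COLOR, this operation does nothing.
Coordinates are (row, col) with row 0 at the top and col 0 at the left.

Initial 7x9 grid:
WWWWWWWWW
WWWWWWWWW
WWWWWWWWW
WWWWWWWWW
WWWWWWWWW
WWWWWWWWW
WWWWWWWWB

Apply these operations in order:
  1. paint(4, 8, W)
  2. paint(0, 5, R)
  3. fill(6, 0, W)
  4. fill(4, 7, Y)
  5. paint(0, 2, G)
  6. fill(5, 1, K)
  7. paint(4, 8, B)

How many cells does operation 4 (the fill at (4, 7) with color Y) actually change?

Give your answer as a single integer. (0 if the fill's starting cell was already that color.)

After op 1 paint(4,8,W):
WWWWWWWWW
WWWWWWWWW
WWWWWWWWW
WWWWWWWWW
WWWWWWWWW
WWWWWWWWW
WWWWWWWWB
After op 2 paint(0,5,R):
WWWWWRWWW
WWWWWWWWW
WWWWWWWWW
WWWWWWWWW
WWWWWWWWW
WWWWWWWWW
WWWWWWWWB
After op 3 fill(6,0,W) [0 cells changed]:
WWWWWRWWW
WWWWWWWWW
WWWWWWWWW
WWWWWWWWW
WWWWWWWWW
WWWWWWWWW
WWWWWWWWB
After op 4 fill(4,7,Y) [61 cells changed]:
YYYYYRYYY
YYYYYYYYY
YYYYYYYYY
YYYYYYYYY
YYYYYYYYY
YYYYYYYYY
YYYYYYYYB

Answer: 61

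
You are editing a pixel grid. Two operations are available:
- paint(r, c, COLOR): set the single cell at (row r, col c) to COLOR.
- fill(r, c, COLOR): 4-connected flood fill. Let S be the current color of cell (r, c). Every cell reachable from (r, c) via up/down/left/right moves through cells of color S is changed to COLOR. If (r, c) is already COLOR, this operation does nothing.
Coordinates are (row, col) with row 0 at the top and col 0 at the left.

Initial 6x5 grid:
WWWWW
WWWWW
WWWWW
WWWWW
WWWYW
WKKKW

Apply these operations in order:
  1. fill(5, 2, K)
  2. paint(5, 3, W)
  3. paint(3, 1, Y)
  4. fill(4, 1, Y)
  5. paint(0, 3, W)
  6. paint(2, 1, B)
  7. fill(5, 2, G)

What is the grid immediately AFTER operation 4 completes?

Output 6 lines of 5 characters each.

After op 1 fill(5,2,K) [0 cells changed]:
WWWWW
WWWWW
WWWWW
WWWWW
WWWYW
WKKKW
After op 2 paint(5,3,W):
WWWWW
WWWWW
WWWWW
WWWWW
WWWYW
WKKWW
After op 3 paint(3,1,Y):
WWWWW
WWWWW
WWWWW
WYWWW
WWWYW
WKKWW
After op 4 fill(4,1,Y) [26 cells changed]:
YYYYY
YYYYY
YYYYY
YYYYY
YYYYY
YKKYY

Answer: YYYYY
YYYYY
YYYYY
YYYYY
YYYYY
YKKYY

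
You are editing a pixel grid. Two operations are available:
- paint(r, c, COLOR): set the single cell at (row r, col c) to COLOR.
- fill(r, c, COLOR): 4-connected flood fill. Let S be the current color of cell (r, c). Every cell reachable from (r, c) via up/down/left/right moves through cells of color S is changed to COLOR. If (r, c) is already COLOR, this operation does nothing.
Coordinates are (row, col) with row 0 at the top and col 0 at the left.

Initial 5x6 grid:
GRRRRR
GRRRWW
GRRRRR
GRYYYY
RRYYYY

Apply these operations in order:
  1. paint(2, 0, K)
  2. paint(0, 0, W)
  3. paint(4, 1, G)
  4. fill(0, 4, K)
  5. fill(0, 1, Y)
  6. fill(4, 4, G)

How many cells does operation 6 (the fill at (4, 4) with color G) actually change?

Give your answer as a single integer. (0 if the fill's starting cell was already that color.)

After op 1 paint(2,0,K):
GRRRRR
GRRRWW
KRRRRR
GRYYYY
RRYYYY
After op 2 paint(0,0,W):
WRRRRR
GRRRWW
KRRRRR
GRYYYY
RRYYYY
After op 3 paint(4,1,G):
WRRRRR
GRRRWW
KRRRRR
GRYYYY
RGYYYY
After op 4 fill(0,4,K) [14 cells changed]:
WKKKKK
GKKKWW
KKKKKK
GKYYYY
RGYYYY
After op 5 fill(0,1,Y) [15 cells changed]:
WYYYYY
GYYYWW
YYYYYY
GYYYYY
RGYYYY
After op 6 fill(4,4,G) [23 cells changed]:
WGGGGG
GGGGWW
GGGGGG
GGGGGG
RGGGGG

Answer: 23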